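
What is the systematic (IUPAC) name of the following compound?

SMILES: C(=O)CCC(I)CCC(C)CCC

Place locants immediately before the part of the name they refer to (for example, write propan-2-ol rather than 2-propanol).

4-iodo-7-methyldecanal

The longest carbon chain that includes the –CHO group has 10 carbons, so the parent hydride is decane.
The highest-priority functional group is an aldehyde (terminal –CHO), so the name ends in -al.
Choose the numbering such that the aldehyde carbon is C-1 by definition.
That gives an iodo group at C-4; a methyl group at C-7.
Prefixes are listed alphabetically: iodo, methyl.
The name is 4-iodo-7-methyldecanal.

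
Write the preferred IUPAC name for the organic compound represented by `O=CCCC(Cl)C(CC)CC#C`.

The longest carbon chain that includes the –CHO group and the multiple bond has 8 carbons, so the parent hydride is octane.
The highest-priority functional group is an aldehyde (terminal –CHO), so the name ends in -al.
The chain contains a C≡C triple bond, so the unsaturation ending is -yne.
Choose the numbering such that the aldehyde carbon is C-1 by definition.
This places the triple bond between C-7 and C-8; a chloro group at C-4; an ethyl group at C-5.
Substituent prefixes are cited in alphabetical order (multiplying prefixes like di-/tri- are ignored for ordering).
Putting it together: 4-chloro-5-ethyloct-7-ynal.

4-chloro-5-ethyloct-7-ynal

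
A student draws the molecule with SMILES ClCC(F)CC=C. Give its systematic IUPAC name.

The longest carbon chain that includes the multiple bond has 5 carbons, so the parent hydride is pentane.
A C=C double bond in the chain gives the infix -ene-.
Number the chain so that numbering from this end puts the double bond at C-1 rather than C-4.
This places the double bond between C-1 and C-2; a chloro group at C-5; a fluoro group at C-4.
Substituent prefixes are cited in alphabetical order (multiplying prefixes like di-/tri- are ignored for ordering).
Assembling the pieces gives 5-chloro-4-fluoropent-1-ene.

5-chloro-4-fluoropent-1-ene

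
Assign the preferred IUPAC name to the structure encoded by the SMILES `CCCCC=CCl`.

The longest chain bearing the multiple bond is 6 carbons long (hexane).
The chain contains a C=C double bond, so the unsaturation ending is -ene.
Choose the numbering such that numbering from this end puts the double bond at C-1 rather than C-5.
That gives the double bond between C-1 and C-2; a chloro group at C-1.
Putting it together: 1-chlorohex-1-ene.

1-chlorohex-1-ene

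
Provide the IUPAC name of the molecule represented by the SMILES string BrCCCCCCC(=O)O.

The longest chain bearing the –COOH group is 7 carbons long (heptane).
The principal characteristic group is a carboxylic acid (terminal –COOH), named with the suffix -oic acid.
The numbering direction is chosen so that the carboxylic acid carbon is C-1 by definition.
That gives a bromo group at C-7.
Assembling the pieces gives 7-bromoheptanoic acid.

7-bromoheptanoic acid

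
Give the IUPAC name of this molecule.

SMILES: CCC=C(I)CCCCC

The longest chain bearing the multiple bond is 9 carbons long (nonane).
There is one C=C double bond, indicated by the ending -ene.
Choose the numbering such that numbering from this end puts the double bond at C-3 rather than C-6.
With this numbering: the double bond between C-3 and C-4; an iodo group at C-4.
Putting it together: 4-iodonon-3-ene.

4-iodonon-3-ene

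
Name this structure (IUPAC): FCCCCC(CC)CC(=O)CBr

1-bromo-4-ethyl-8-fluorooctan-2-one

Counting along the main chain through the carbonyl gives 8 carbons: the parent is octane.
The principal characteristic group is a ketone (C=O on an internal carbon), named with the suffix -one.
Choose the numbering such that numbering from this end puts the carbonyl group at C-2 rather than C-7.
With this numbering: the carbonyl at C-2; a bromo group at C-1; an ethyl group at C-4; a fluoro group at C-8.
Substituent prefixes are cited in alphabetical order (multiplying prefixes like di-/tri- are ignored for ordering).
Assembling the pieces gives 1-bromo-4-ethyl-8-fluorooctan-2-one.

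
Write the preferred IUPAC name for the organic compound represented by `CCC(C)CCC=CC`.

The longest carbon chain that includes the multiple bond has 8 carbons, so the parent hydride is octane.
The chain contains a C=C double bond, so the unsaturation ending is -ene.
The numbering direction is chosen so that numbering from this end puts the double bond at C-2 rather than C-6.
With this numbering: the double bond between C-2 and C-3; a methyl group at C-6.
The name is 6-methyloct-2-ene.

6-methyloct-2-ene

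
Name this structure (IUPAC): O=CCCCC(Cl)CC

The longest carbon chain that includes the –CHO group has 7 carbons, so the parent hydride is heptane.
The principal characteristic group is an aldehyde (terminal –CHO), named with the suffix -al.
The numbering direction is chosen so that the aldehyde carbon is C-1 by definition.
With this numbering: a chloro group at C-5.
Putting it together: 5-chloroheptanal.

5-chloroheptanal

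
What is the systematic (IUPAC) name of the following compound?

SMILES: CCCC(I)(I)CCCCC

4,4-diiodononane

The parent chain contains 9 carbons (nonane).
Number the chain so that the substituent locant set {4,4} is lower than {6,6} at the first point of difference.
With this numbering: two iodo groups at C-4.
Assembling the pieces gives 4,4-diiodononane.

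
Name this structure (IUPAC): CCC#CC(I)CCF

7-fluoro-5-iodohept-3-yne

The longest chain bearing the multiple bond is 7 carbons long (heptane).
There is one C≡C triple bond, indicated by the ending -yne.
Number the chain so that numbering from this end puts the triple bond at C-3 rather than C-4.
That gives the triple bond between C-3 and C-4; a fluoro group at C-7; an iodo group at C-5.
The substituents are ordered alphabetically, ignoring any di-/tri- multipliers.
Assembling the pieces gives 7-fluoro-5-iodohept-3-yne.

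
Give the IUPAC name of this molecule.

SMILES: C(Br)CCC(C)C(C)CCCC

The longest continuous carbon chain has 9 atoms, so the parent hydride is nonane.
The numbering direction is chosen so that the substituent locant set {1,4,5} is lower than {5,6,9} at the first point of difference.
This places a bromo group at C-1; methyl groups at C-4 and C-5.
The substituents are ordered alphabetically, ignoring any di-/tri- multipliers.
Putting it together: 1-bromo-4,5-dimethylnonane.

1-bromo-4,5-dimethylnonane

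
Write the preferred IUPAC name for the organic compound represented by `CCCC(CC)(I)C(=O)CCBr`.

1-bromo-4-ethyl-4-iodoheptan-3-one

Counting along the main chain through the carbonyl gives 7 carbons: the parent is heptane.
The principal characteristic group is a ketone (C=O on an internal carbon), named with the suffix -one.
Choose the numbering such that numbering from this end puts the carbonyl group at C-3 rather than C-5.
With this numbering: the carbonyl at C-3; a bromo group at C-1; an ethyl group at C-4; an iodo group at C-4.
Substituent prefixes are cited in alphabetical order (multiplying prefixes like di-/tri- are ignored for ordering).
The name is 1-bromo-4-ethyl-4-iodoheptan-3-one.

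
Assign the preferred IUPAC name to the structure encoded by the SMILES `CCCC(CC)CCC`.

4-ethylheptane

The longest carbon chain is 7 atoms: the parent is heptane.
Both numbering directions give the same locant set; either may be used.
With this numbering: an ethyl group at C-4.
The name is 4-ethylheptane.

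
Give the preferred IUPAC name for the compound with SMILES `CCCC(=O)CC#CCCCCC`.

dodec-6-yn-4-one

Counting along the main chain through the carbonyl and the multiple bond gives 12 carbons: the parent is dodecane.
The principal characteristic group is a ketone (C=O on an internal carbon), named with the suffix -one.
A C≡C triple bond in the chain gives the infix -yne-.
Number the chain so that numbering from this end puts the carbonyl group at C-4 rather than C-9.
This places the carbonyl at C-4; the triple bond between C-6 and C-7.
The name is dodec-6-yn-4-one.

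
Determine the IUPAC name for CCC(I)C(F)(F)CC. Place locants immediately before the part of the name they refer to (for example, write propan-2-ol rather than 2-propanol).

The longest carbon chain is 6 atoms: the parent is hexane.
Number the chain so that the substituent locant set {3,3,4} is lower than {3,4,4} at the first point of difference.
This places two fluoro groups at C-3; an iodo group at C-4.
The substituents are ordered alphabetically, ignoring any di-/tri- multipliers.
Assembling the pieces gives 3,3-difluoro-4-iodohexane.

3,3-difluoro-4-iodohexane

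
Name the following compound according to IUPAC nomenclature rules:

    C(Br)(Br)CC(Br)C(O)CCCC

1,1,3-tribromooctan-4-ol

Counting along the main chain through the –OH group gives 8 carbons: the parent is octane.
An alcohol (–OH) is the principal characteristic group, giving the suffix -ol.
The numbering direction is chosen so that numbering from this end puts the hydroxyl group at C-4 rather than C-5.
With this numbering: the hydroxyl at C-4; bromo groups at C-1 (×2) and C-3.
Putting it together: 1,1,3-tribromooctan-4-ol.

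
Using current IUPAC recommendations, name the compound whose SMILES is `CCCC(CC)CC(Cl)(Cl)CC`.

3,3-dichloro-5-ethyloctane

The longest continuous carbon chain has 8 atoms, so the parent hydride is octane.
Choose the numbering such that the substituent locant set {3,3,5} is lower than {4,6,6} at the first point of difference.
That gives two chloro groups at C-3; an ethyl group at C-5.
The substituents are ordered alphabetically, ignoring any di-/tri- multipliers.
Assembling the pieces gives 3,3-dichloro-5-ethyloctane.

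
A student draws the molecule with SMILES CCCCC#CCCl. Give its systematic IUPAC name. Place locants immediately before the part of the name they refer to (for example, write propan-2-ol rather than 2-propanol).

1-chlorohept-2-yne

Counting along the main chain through the multiple bond gives 7 carbons: the parent is heptane.
A C≡C triple bond in the chain gives the infix -yne-.
Choose the numbering such that numbering from this end puts the triple bond at C-2 rather than C-5.
With this numbering: the triple bond between C-2 and C-3; a chloro group at C-1.
Putting it together: 1-chlorohept-2-yne.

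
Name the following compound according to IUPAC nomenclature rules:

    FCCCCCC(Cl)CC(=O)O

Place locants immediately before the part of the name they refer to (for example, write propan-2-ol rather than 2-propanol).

Counting along the main chain through the –COOH group gives 8 carbons: the parent is octane.
The principal characteristic group is a carboxylic acid (terminal –COOH), named with the suffix -oic acid.
The numbering direction is chosen so that the carboxylic acid carbon is C-1 by definition.
This places a chloro group at C-3; a fluoro group at C-8.
The substituents are ordered alphabetically, ignoring any di-/tri- multipliers.
Putting it together: 3-chloro-8-fluorooctanoic acid.

3-chloro-8-fluorooctanoic acid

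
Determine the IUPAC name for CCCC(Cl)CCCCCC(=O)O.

The longest chain bearing the –COOH group is 10 carbons long (decane).
The highest-priority functional group is a carboxylic acid (terminal –COOH), so the name ends in -oic acid.
Choose the numbering such that the carboxylic acid carbon is C-1 by definition.
This places a chloro group at C-7.
The name is 7-chlorodecanoic acid.

7-chlorodecanoic acid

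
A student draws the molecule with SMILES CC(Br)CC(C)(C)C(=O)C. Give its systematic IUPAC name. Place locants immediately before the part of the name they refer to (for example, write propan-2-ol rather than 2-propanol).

5-bromo-3,3-dimethylhexan-2-one

Counting along the main chain through the carbonyl gives 6 carbons: the parent is hexane.
A ketone (C=O on an internal carbon) is the principal characteristic group, giving the suffix -one.
The numbering direction is chosen so that numbering from this end puts the carbonyl group at C-2 rather than C-5.
This places the carbonyl at C-2; a bromo group at C-5; two methyl groups at C-3.
The substituents are ordered alphabetically, ignoring any di-/tri- multipliers.
Putting it together: 5-bromo-3,3-dimethylhexan-2-one.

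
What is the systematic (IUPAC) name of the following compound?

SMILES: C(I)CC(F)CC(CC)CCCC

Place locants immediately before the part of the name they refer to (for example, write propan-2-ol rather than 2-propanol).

5-ethyl-3-fluoro-1-iodononane

The parent chain contains 9 carbons (nonane).
Choose the numbering such that the substituent locant set {1,3,5} is lower than {5,7,9} at the first point of difference.
This places an ethyl group at C-5; a fluoro group at C-3; an iodo group at C-1.
Substituent prefixes are cited in alphabetical order (multiplying prefixes like di-/tri- are ignored for ordering).
Assembling the pieces gives 5-ethyl-3-fluoro-1-iodononane.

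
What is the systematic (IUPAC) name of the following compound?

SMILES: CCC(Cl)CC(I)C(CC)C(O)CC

The longest chain bearing the –OH group is 9 carbons long (nonane).
The highest-priority functional group is an alcohol (–OH), so the name ends in -ol.
Number the chain so that numbering from this end puts the hydroxyl group at C-3 rather than C-7.
With this numbering: the hydroxyl at C-3; a chloro group at C-7; an ethyl group at C-4; an iodo group at C-5.
The substituents are ordered alphabetically, ignoring any di-/tri- multipliers.
Assembling the pieces gives 7-chloro-4-ethyl-5-iodononan-3-ol.

7-chloro-4-ethyl-5-iodononan-3-ol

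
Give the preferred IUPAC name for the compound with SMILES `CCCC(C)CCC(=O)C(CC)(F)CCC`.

The longest chain bearing the carbonyl is 11 carbons long (undecane).
The highest-priority functional group is a ketone (C=O on an internal carbon), so the name ends in -one.
Number the chain so that numbering from this end puts the carbonyl group at C-5 rather than C-7.
This places the carbonyl at C-5; an ethyl group at C-4; a fluoro group at C-4; a methyl group at C-8.
Prefixes are listed alphabetically: ethyl, fluoro, methyl.
The name is 4-ethyl-4-fluoro-8-methylundecan-5-one.

4-ethyl-4-fluoro-8-methylundecan-5-one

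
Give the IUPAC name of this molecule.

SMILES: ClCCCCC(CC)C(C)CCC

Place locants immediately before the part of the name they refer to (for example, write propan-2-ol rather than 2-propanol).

1-chloro-5-ethyl-6-methylnonane

The longest continuous carbon chain has 9 atoms, so the parent hydride is nonane.
Choose the numbering such that the substituent locant set {1,5,6} is lower than {4,5,9} at the first point of difference.
With this numbering: a chloro group at C-1; an ethyl group at C-5; a methyl group at C-6.
The substituents are ordered alphabetically, ignoring any di-/tri- multipliers.
The name is 1-chloro-5-ethyl-6-methylnonane.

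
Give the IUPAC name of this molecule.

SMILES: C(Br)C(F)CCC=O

Counting along the main chain through the –CHO group gives 5 carbons: the parent is pentane.
An aldehyde (terminal –CHO) is the principal characteristic group, giving the suffix -al.
Number the chain so that the aldehyde carbon is C-1 by definition.
This places a bromo group at C-5; a fluoro group at C-4.
The substituents are ordered alphabetically, ignoring any di-/tri- multipliers.
Assembling the pieces gives 5-bromo-4-fluoropentanal.

5-bromo-4-fluoropentanal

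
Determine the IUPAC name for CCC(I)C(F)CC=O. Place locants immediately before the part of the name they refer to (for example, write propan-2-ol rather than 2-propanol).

The longest chain bearing the –CHO group is 6 carbons long (hexane).
An aldehyde (terminal –CHO) is the principal characteristic group, giving the suffix -al.
Number the chain so that the aldehyde carbon is C-1 by definition.
This places a fluoro group at C-3; an iodo group at C-4.
Substituent prefixes are cited in alphabetical order (multiplying prefixes like di-/tri- are ignored for ordering).
The name is 3-fluoro-4-iodohexanal.

3-fluoro-4-iodohexanal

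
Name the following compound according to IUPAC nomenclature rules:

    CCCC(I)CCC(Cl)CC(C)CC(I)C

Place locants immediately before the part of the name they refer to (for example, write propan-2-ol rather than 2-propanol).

The longest continuous carbon chain has 12 atoms, so the parent hydride is dodecane.
Number the chain so that the substituent locant set {2,4,6,9} is lower than {4,7,9,11} at the first point of difference.
This places a chloro group at C-6; iodo groups at C-2 and C-9; a methyl group at C-4.
The substituents are ordered alphabetically, ignoring any di-/tri- multipliers.
Putting it together: 6-chloro-2,9-diiodo-4-methyldodecane.

6-chloro-2,9-diiodo-4-methyldodecane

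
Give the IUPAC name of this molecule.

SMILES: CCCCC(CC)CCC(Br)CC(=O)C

4-bromo-7-ethylundecan-2-one

The longest carbon chain that includes the carbonyl has 11 carbons, so the parent hydride is undecane.
A ketone (C=O on an internal carbon) is the principal characteristic group, giving the suffix -one.
Number the chain so that numbering from this end puts the carbonyl group at C-2 rather than C-10.
With this numbering: the carbonyl at C-2; a bromo group at C-4; an ethyl group at C-7.
The substituents are ordered alphabetically, ignoring any di-/tri- multipliers.
The name is 4-bromo-7-ethylundecan-2-one.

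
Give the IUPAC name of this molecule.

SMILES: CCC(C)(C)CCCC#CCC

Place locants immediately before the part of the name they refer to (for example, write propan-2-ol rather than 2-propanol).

The longest carbon chain that includes the multiple bond has 10 carbons, so the parent hydride is decane.
A C≡C triple bond in the chain gives the infix -yne-.
The numbering direction is chosen so that numbering from this end puts the triple bond at C-3 rather than C-7.
With this numbering: the triple bond between C-3 and C-4; two methyl groups at C-8.
Assembling the pieces gives 8,8-dimethyldec-3-yne.

8,8-dimethyldec-3-yne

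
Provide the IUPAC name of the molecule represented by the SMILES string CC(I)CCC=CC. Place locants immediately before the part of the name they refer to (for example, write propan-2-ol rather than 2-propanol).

The longest chain bearing the multiple bond is 7 carbons long (heptane).
There is one C=C double bond, indicated by the ending -ene.
The numbering direction is chosen so that numbering from this end puts the double bond at C-2 rather than C-5.
This places the double bond between C-2 and C-3; an iodo group at C-6.
The name is 6-iodohept-2-ene.

6-iodohept-2-ene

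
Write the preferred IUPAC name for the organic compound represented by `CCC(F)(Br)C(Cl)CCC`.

3-bromo-4-chloro-3-fluoroheptane

The longest carbon chain is 7 atoms: the parent is heptane.
The numbering direction is chosen so that the substituent locant set {3,3,4} is lower than {4,5,5} at the first point of difference.
With this numbering: a bromo group at C-3; a chloro group at C-4; a fluoro group at C-3.
Substituent prefixes are cited in alphabetical order (multiplying prefixes like di-/tri- are ignored for ordering).
Putting it together: 3-bromo-4-chloro-3-fluoroheptane.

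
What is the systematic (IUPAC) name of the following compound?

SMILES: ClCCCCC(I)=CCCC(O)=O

9-chloro-5-iodonon-4-enoic acid

The longest chain bearing the –COOH group and the multiple bond is 9 carbons long (nonane).
The highest-priority functional group is a carboxylic acid (terminal –COOH), so the name ends in -oic acid.
A C=C double bond in the chain gives the infix -ene-.
Number the chain so that the carboxylic acid carbon is C-1 by definition.
This places the double bond between C-4 and C-5; a chloro group at C-9; an iodo group at C-5.
Prefixes are listed alphabetically: chloro, iodo.
The name is 9-chloro-5-iodonon-4-enoic acid.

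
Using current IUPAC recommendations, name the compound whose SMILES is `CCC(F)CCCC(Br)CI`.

The parent chain contains 8 carbons (octane).
Choose the numbering such that the substituent locant set {1,2,6} is lower than {3,7,8} at the first point of difference.
That gives a bromo group at C-2; a fluoro group at C-6; an iodo group at C-1.
Prefixes are listed alphabetically: bromo, fluoro, iodo.
Assembling the pieces gives 2-bromo-6-fluoro-1-iodooctane.

2-bromo-6-fluoro-1-iodooctane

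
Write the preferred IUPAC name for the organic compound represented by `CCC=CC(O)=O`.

The longest chain bearing the –COOH group and the multiple bond is 5 carbons long (pentane).
A carboxylic acid (terminal –COOH) is the principal characteristic group, giving the suffix -oic acid.
There is one C=C double bond, indicated by the ending -ene.
Choose the numbering such that the carboxylic acid carbon is C-1 by definition.
With this numbering: the double bond between C-2 and C-3.
The name is pent-2-enoic acid.

pent-2-enoic acid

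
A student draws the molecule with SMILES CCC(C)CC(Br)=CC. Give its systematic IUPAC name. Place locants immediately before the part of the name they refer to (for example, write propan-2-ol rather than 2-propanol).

The longest carbon chain that includes the multiple bond has 7 carbons, so the parent hydride is heptane.
The chain contains a C=C double bond, so the unsaturation ending is -ene.
The numbering direction is chosen so that numbering from this end puts the double bond at C-2 rather than C-5.
That gives the double bond between C-2 and C-3; a bromo group at C-3; a methyl group at C-5.
The substituents are ordered alphabetically, ignoring any di-/tri- multipliers.
The name is 3-bromo-5-methylhept-2-ene.

3-bromo-5-methylhept-2-ene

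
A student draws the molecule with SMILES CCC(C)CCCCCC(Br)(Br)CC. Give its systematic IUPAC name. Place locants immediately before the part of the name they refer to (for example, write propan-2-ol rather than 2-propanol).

The longest carbon chain is 11 atoms: the parent is undecane.
The numbering direction is chosen so that the substituent locant set {3,3,9} is lower than {3,9,9} at the first point of difference.
That gives two bromo groups at C-3; a methyl group at C-9.
The substituents are ordered alphabetically, ignoring any di-/tri- multipliers.
The name is 3,3-dibromo-9-methylundecane.

3,3-dibromo-9-methylundecane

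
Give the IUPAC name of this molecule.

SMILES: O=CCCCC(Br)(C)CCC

5-bromo-5-methyloctanal

Counting along the main chain through the –CHO group gives 8 carbons: the parent is octane.
The highest-priority functional group is an aldehyde (terminal –CHO), so the name ends in -al.
Number the chain so that the aldehyde carbon is C-1 by definition.
That gives a bromo group at C-5; a methyl group at C-5.
Substituent prefixes are cited in alphabetical order (multiplying prefixes like di-/tri- are ignored for ordering).
Putting it together: 5-bromo-5-methyloctanal.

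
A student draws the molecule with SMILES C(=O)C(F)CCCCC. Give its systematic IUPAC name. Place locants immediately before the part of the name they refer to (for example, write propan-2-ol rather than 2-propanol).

2-fluoroheptanal

Counting along the main chain through the –CHO group gives 7 carbons: the parent is heptane.
The highest-priority functional group is an aldehyde (terminal –CHO), so the name ends in -al.
Choose the numbering such that the aldehyde carbon is C-1 by definition.
That gives a fluoro group at C-2.
Putting it together: 2-fluoroheptanal.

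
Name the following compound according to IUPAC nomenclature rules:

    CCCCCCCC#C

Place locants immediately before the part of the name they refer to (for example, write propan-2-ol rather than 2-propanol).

The longest carbon chain that includes the multiple bond has 9 carbons, so the parent hydride is nonane.
The chain contains a C≡C triple bond, so the unsaturation ending is -yne.
Choose the numbering such that numbering from this end puts the triple bond at C-1 rather than C-8.
This places the triple bond between C-1 and C-2.
Putting it together: non-1-yne.

non-1-yne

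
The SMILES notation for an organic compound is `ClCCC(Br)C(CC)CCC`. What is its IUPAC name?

The longest continuous carbon chain has 7 atoms, so the parent hydride is heptane.
The numbering direction is chosen so that the substituent locant set {1,3,4} is lower than {4,5,7} at the first point of difference.
With this numbering: a bromo group at C-3; a chloro group at C-1; an ethyl group at C-4.
Substituent prefixes are cited in alphabetical order (multiplying prefixes like di-/tri- are ignored for ordering).
The name is 3-bromo-1-chloro-4-ethylheptane.

3-bromo-1-chloro-4-ethylheptane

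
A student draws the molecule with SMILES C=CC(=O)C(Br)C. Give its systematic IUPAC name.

The longest chain bearing the carbonyl and the multiple bond is 5 carbons long (pentane).
A ketone (C=O on an internal carbon) is the principal characteristic group, giving the suffix -one.
The chain contains a C=C double bond, so the unsaturation ending is -ene.
Choose the numbering such that numbering from this end puts the double bond at C-1 rather than C-4.
This places the carbonyl at C-3; the double bond between C-1 and C-2; a bromo group at C-4.
Putting it together: 4-bromopent-1-en-3-one.

4-bromopent-1-en-3-one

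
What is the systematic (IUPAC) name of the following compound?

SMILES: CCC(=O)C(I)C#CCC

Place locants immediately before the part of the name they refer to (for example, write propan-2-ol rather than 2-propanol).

4-iodooct-5-yn-3-one

The longest chain bearing the carbonyl and the multiple bond is 8 carbons long (octane).
The highest-priority functional group is a ketone (C=O on an internal carbon), so the name ends in -one.
The chain contains a C≡C triple bond, so the unsaturation ending is -yne.
Choose the numbering such that numbering from this end puts the carbonyl group at C-3 rather than C-6.
This places the carbonyl at C-3; the triple bond between C-5 and C-6; an iodo group at C-4.
Assembling the pieces gives 4-iodooct-5-yn-3-one.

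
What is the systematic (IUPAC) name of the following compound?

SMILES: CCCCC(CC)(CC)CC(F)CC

The longest continuous carbon chain has 9 atoms, so the parent hydride is nonane.
The numbering direction is chosen so that the substituent locant set {3,5,5} is lower than {5,5,7} at the first point of difference.
With this numbering: two ethyl groups at C-5; a fluoro group at C-3.
Substituent prefixes are cited in alphabetical order (multiplying prefixes like di-/tri- are ignored for ordering).
Putting it together: 5,5-diethyl-3-fluorononane.

5,5-diethyl-3-fluorononane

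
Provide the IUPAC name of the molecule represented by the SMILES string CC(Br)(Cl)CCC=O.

4-bromo-4-chloropentanal

The longest chain bearing the –CHO group is 5 carbons long (pentane).
The principal characteristic group is an aldehyde (terminal –CHO), named with the suffix -al.
Choose the numbering such that the aldehyde carbon is C-1 by definition.
With this numbering: a bromo group at C-4; a chloro group at C-4.
Substituent prefixes are cited in alphabetical order (multiplying prefixes like di-/tri- are ignored for ordering).
Putting it together: 4-bromo-4-chloropentanal.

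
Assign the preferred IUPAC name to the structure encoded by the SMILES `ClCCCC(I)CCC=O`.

The longest chain bearing the –CHO group is 7 carbons long (heptane).
The principal characteristic group is an aldehyde (terminal –CHO), named with the suffix -al.
Choose the numbering such that the aldehyde carbon is C-1 by definition.
That gives a chloro group at C-7; an iodo group at C-4.
Substituent prefixes are cited in alphabetical order (multiplying prefixes like di-/tri- are ignored for ordering).
The name is 7-chloro-4-iodoheptanal.

7-chloro-4-iodoheptanal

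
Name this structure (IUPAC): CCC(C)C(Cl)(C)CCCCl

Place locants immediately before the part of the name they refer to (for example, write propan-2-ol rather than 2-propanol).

The longest carbon chain is 7 atoms: the parent is heptane.
Choose the numbering such that the substituent locant set {1,4,4,5} is lower than {3,4,4,7} at the first point of difference.
With this numbering: chloro groups at C-1 and C-4; methyl groups at C-4 and C-5.
Prefixes are listed alphabetically: chloro, methyl.
Assembling the pieces gives 1,4-dichloro-4,5-dimethylheptane.

1,4-dichloro-4,5-dimethylheptane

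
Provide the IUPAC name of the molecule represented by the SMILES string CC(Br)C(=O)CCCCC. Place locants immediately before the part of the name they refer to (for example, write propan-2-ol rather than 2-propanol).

Counting along the main chain through the carbonyl gives 8 carbons: the parent is octane.
A ketone (C=O on an internal carbon) is the principal characteristic group, giving the suffix -one.
Number the chain so that numbering from this end puts the carbonyl group at C-3 rather than C-6.
That gives the carbonyl at C-3; a bromo group at C-2.
The name is 2-bromooctan-3-one.

2-bromooctan-3-one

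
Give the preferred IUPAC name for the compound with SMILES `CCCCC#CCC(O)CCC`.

The longest chain bearing the –OH group and the multiple bond is 11 carbons long (undecane).
The highest-priority functional group is an alcohol (–OH), so the name ends in -ol.
A C≡C triple bond in the chain gives the infix -yne-.
The numbering direction is chosen so that numbering from this end puts the hydroxyl group at C-4 rather than C-8.
That gives the hydroxyl at C-4; the triple bond between C-6 and C-7.
Putting it together: undec-6-yn-4-ol.

undec-6-yn-4-ol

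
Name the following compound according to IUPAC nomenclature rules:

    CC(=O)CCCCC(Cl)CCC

The longest chain bearing the carbonyl is 10 carbons long (decane).
A ketone (C=O on an internal carbon) is the principal characteristic group, giving the suffix -one.
The numbering direction is chosen so that numbering from this end puts the carbonyl group at C-2 rather than C-9.
This places the carbonyl at C-2; a chloro group at C-7.
Putting it together: 7-chlorodecan-2-one.

7-chlorodecan-2-one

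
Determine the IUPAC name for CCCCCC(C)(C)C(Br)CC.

The longest continuous carbon chain has 9 atoms, so the parent hydride is nonane.
Choose the numbering such that the substituent locant set {3,4,4} is lower than {6,6,7} at the first point of difference.
This places a bromo group at C-3; two methyl groups at C-4.
Prefixes are listed alphabetically: bromo, methyl.
Putting it together: 3-bromo-4,4-dimethylnonane.

3-bromo-4,4-dimethylnonane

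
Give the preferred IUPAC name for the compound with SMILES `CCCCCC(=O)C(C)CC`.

Counting along the main chain through the carbonyl gives 9 carbons: the parent is nonane.
The highest-priority functional group is a ketone (C=O on an internal carbon), so the name ends in -one.
Choose the numbering such that numbering from this end puts the carbonyl group at C-4 rather than C-6.
That gives the carbonyl at C-4; a methyl group at C-3.
The name is 3-methylnonan-4-one.

3-methylnonan-4-one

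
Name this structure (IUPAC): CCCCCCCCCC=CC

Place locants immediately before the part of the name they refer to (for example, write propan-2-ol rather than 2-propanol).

Counting along the main chain through the multiple bond gives 12 carbons: the parent is dodecane.
The chain contains a C=C double bond, so the unsaturation ending is -ene.
Number the chain so that numbering from this end puts the double bond at C-2 rather than C-10.
With this numbering: the double bond between C-2 and C-3.
The name is dodec-2-ene.

dodec-2-ene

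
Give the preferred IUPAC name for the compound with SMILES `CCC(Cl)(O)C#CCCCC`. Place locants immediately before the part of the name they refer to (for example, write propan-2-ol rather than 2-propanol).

The longest carbon chain that includes the –OH group and the multiple bond has 9 carbons, so the parent hydride is nonane.
An alcohol (–OH) is the principal characteristic group, giving the suffix -ol.
A C≡C triple bond in the chain gives the infix -yne-.
The numbering direction is chosen so that numbering from this end puts the hydroxyl group at C-3 rather than C-7.
That gives the hydroxyl at C-3; the triple bond between C-4 and C-5; a chloro group at C-3.
The name is 3-chloronon-4-yn-3-ol.

3-chloronon-4-yn-3-ol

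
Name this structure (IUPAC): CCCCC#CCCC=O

non-4-ynal

The longest chain bearing the –CHO group and the multiple bond is 9 carbons long (nonane).
The principal characteristic group is an aldehyde (terminal –CHO), named with the suffix -al.
The chain contains a C≡C triple bond, so the unsaturation ending is -yne.
Number the chain so that the aldehyde carbon is C-1 by definition.
With this numbering: the triple bond between C-4 and C-5.
The name is non-4-ynal.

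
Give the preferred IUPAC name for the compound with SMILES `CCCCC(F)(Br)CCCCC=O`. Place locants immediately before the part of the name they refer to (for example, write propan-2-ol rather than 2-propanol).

6-bromo-6-fluorodecanal

Counting along the main chain through the –CHO group gives 10 carbons: the parent is decane.
An aldehyde (terminal –CHO) is the principal characteristic group, giving the suffix -al.
Choose the numbering such that the aldehyde carbon is C-1 by definition.
With this numbering: a bromo group at C-6; a fluoro group at C-6.
Prefixes are listed alphabetically: bromo, fluoro.
Putting it together: 6-bromo-6-fluorodecanal.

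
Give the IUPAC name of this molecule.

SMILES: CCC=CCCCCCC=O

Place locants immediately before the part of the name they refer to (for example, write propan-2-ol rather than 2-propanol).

The longest chain bearing the –CHO group and the multiple bond is 10 carbons long (decane).
An aldehyde (terminal –CHO) is the principal characteristic group, giving the suffix -al.
There is one C=C double bond, indicated by the ending -ene.
Choose the numbering such that the aldehyde carbon is C-1 by definition.
That gives the double bond between C-7 and C-8.
Putting it together: dec-7-enal.

dec-7-enal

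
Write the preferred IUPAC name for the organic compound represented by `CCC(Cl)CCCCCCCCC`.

3-chlorododecane

The longest carbon chain is 12 atoms: the parent is dodecane.
The numbering direction is chosen so that the substituent locant set {3} is lower than {10} at the first point of difference.
With this numbering: a chloro group at C-3.
The name is 3-chlorododecane.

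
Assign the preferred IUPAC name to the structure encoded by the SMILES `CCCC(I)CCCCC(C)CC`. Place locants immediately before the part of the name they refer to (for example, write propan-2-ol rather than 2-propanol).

The longest carbon chain is 11 atoms: the parent is undecane.
The numbering direction is chosen so that the substituent locant set {3,8} is lower than {4,9} at the first point of difference.
This places an iodo group at C-8; a methyl group at C-3.
Prefixes are listed alphabetically: iodo, methyl.
The name is 8-iodo-3-methylundecane.

8-iodo-3-methylundecane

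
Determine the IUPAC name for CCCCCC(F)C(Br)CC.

The parent chain contains 9 carbons (nonane).
Choose the numbering such that the substituent locant set {3,4} is lower than {6,7} at the first point of difference.
With this numbering: a bromo group at C-3; a fluoro group at C-4.
Substituent prefixes are cited in alphabetical order (multiplying prefixes like di-/tri- are ignored for ordering).
Putting it together: 3-bromo-4-fluorononane.

3-bromo-4-fluorononane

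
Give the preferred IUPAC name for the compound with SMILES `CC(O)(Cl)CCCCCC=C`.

The longest chain bearing the –OH group and the multiple bond is 9 carbons long (nonane).
The highest-priority functional group is an alcohol (–OH), so the name ends in -ol.
The chain contains a C=C double bond, so the unsaturation ending is -ene.
Number the chain so that numbering from this end puts the hydroxyl group at C-2 rather than C-8.
With this numbering: the hydroxyl at C-2; the double bond between C-8 and C-9; a chloro group at C-2.
Putting it together: 2-chloronon-8-en-2-ol.

2-chloronon-8-en-2-ol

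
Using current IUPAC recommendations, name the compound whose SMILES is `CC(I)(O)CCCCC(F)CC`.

The longest chain bearing the –OH group is 9 carbons long (nonane).
The principal characteristic group is an alcohol (–OH), named with the suffix -ol.
Choose the numbering such that numbering from this end puts the hydroxyl group at C-2 rather than C-8.
With this numbering: the hydroxyl at C-2; a fluoro group at C-7; an iodo group at C-2.
Substituent prefixes are cited in alphabetical order (multiplying prefixes like di-/tri- are ignored for ordering).
Putting it together: 7-fluoro-2-iodononan-2-ol.

7-fluoro-2-iodononan-2-ol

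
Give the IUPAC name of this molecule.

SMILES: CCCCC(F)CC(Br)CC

3-bromo-5-fluorononane

The longest continuous carbon chain has 9 atoms, so the parent hydride is nonane.
Choose the numbering such that the substituent locant set {3,5} is lower than {5,7} at the first point of difference.
This places a bromo group at C-3; a fluoro group at C-5.
Substituent prefixes are cited in alphabetical order (multiplying prefixes like di-/tri- are ignored for ordering).
Putting it together: 3-bromo-5-fluorononane.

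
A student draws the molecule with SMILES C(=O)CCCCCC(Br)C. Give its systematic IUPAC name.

7-bromooctanal

The longest chain bearing the –CHO group is 8 carbons long (octane).
An aldehyde (terminal –CHO) is the principal characteristic group, giving the suffix -al.
The numbering direction is chosen so that the aldehyde carbon is C-1 by definition.
This places a bromo group at C-7.
The name is 7-bromooctanal.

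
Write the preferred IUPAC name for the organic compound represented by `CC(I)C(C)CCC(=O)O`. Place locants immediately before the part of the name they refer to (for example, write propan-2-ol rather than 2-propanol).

5-iodo-4-methylhexanoic acid

The longest carbon chain that includes the –COOH group has 6 carbons, so the parent hydride is hexane.
A carboxylic acid (terminal –COOH) is the principal characteristic group, giving the suffix -oic acid.
Number the chain so that the carboxylic acid carbon is C-1 by definition.
With this numbering: an iodo group at C-5; a methyl group at C-4.
Substituent prefixes are cited in alphabetical order (multiplying prefixes like di-/tri- are ignored for ordering).
Putting it together: 5-iodo-4-methylhexanoic acid.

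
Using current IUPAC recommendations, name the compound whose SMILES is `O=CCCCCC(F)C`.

The longest carbon chain that includes the –CHO group has 7 carbons, so the parent hydride is heptane.
The principal characteristic group is an aldehyde (terminal –CHO), named with the suffix -al.
The numbering direction is chosen so that the aldehyde carbon is C-1 by definition.
That gives a fluoro group at C-6.
Assembling the pieces gives 6-fluoroheptanal.

6-fluoroheptanal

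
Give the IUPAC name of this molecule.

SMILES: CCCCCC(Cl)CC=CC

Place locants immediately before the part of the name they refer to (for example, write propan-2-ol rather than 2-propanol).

Counting along the main chain through the multiple bond gives 10 carbons: the parent is decane.
There is one C=C double bond, indicated by the ending -ene.
Choose the numbering such that numbering from this end puts the double bond at C-2 rather than C-8.
That gives the double bond between C-2 and C-3; a chloro group at C-5.
Putting it together: 5-chlorodec-2-ene.

5-chlorodec-2-ene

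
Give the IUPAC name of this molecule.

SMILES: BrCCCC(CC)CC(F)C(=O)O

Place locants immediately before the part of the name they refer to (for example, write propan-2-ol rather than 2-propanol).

The longest chain bearing the –COOH group is 7 carbons long (heptane).
The principal characteristic group is a carboxylic acid (terminal –COOH), named with the suffix -oic acid.
Number the chain so that the carboxylic acid carbon is C-1 by definition.
That gives a bromo group at C-7; an ethyl group at C-4; a fluoro group at C-2.
The substituents are ordered alphabetically, ignoring any di-/tri- multipliers.
The name is 7-bromo-4-ethyl-2-fluoroheptanoic acid.

7-bromo-4-ethyl-2-fluoroheptanoic acid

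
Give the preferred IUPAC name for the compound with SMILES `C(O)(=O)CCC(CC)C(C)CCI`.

The longest carbon chain that includes the –COOH group has 7 carbons, so the parent hydride is heptane.
The principal characteristic group is a carboxylic acid (terminal –COOH), named with the suffix -oic acid.
The numbering direction is chosen so that the carboxylic acid carbon is C-1 by definition.
That gives an ethyl group at C-4; an iodo group at C-7; a methyl group at C-5.
Substituent prefixes are cited in alphabetical order (multiplying prefixes like di-/tri- are ignored for ordering).
Putting it together: 4-ethyl-7-iodo-5-methylheptanoic acid.

4-ethyl-7-iodo-5-methylheptanoic acid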